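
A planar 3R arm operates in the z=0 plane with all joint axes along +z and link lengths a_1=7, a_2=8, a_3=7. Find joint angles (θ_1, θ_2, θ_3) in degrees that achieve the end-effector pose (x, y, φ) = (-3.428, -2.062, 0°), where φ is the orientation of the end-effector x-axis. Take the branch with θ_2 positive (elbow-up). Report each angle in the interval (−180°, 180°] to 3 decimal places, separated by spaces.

wrist centre = target − a_3·(cos φ, sin φ) = (-10.4280, -2.0620)
cos θ_2 = (112.9950−7²−8²)/(2·7·8) = -0.0000; θ_2 = 90.0025° (elbow-up)
β = atan2(-2.0620,-10.4280) = -168.8148°; ψ = atan2(8.0000,6.9996) = 48.8155°
θ_1 = β − ψ = -217.6303°
θ_3 = φ − θ_1 − θ_2 = 127.6278° (wrapped to (-180°,180°])

142.370 90.003 127.628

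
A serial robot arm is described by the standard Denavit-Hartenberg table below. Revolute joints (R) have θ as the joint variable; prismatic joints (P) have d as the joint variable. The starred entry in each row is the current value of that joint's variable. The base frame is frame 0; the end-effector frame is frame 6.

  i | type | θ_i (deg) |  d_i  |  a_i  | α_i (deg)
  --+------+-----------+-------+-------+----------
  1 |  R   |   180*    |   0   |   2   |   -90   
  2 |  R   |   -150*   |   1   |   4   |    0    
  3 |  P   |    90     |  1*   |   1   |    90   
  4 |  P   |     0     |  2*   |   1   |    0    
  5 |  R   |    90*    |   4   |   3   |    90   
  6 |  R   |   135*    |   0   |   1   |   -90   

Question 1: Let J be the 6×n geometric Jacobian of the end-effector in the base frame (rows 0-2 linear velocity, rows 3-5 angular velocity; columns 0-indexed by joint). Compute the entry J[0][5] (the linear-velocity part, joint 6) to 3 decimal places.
axis z_5 = (-0.5000,0.0000,0.8660); lever o_n−o_5 = (0.6124,0.7071,0.3536)
cross product → J_v[:, 5] = (-0.6124,0.7071,-0.3536)
J_ω[:, 5] = z_5
entry J[0][5] = -0.6124

-0.612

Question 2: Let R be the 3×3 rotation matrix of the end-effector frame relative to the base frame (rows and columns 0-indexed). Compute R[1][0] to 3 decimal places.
End-effector x-axis (col 0 of R) = (0.6124,0.7071,0.3536)
R[1][0] = 0.7071

0.707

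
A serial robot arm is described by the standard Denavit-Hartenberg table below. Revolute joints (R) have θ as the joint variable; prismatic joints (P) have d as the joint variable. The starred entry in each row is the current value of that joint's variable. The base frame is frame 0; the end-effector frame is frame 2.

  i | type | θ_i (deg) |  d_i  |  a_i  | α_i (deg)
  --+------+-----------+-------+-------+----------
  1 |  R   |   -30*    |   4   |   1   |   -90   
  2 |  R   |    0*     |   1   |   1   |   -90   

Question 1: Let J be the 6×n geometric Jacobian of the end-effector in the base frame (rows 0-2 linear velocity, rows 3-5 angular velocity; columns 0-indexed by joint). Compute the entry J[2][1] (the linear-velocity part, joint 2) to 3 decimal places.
axis z_1 = (0.5000,0.8660,0.0000); lever o_n−o_1 = (1.3660,0.3660,0.0000)
cross product → J_v[:, 1] = (-0.0000,0.0000,-1.0000)
J_ω[:, 1] = z_1
entry J[2][1] = -1.0000

-1.000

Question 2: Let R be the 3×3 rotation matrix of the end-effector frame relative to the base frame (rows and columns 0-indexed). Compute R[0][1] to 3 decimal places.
-0.500

End-effector y-axis (col 1 of R) = (-0.5000,-0.8660,-0.0000)
R[0][1] = -0.5000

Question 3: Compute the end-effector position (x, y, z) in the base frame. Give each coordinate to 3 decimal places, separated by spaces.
2.232 -0.134 4.000

after link 1: o_1 = (0.8660, -0.5000, 4.0000)
after link 2: o_2 = (2.2321, -0.1340, 4.0000)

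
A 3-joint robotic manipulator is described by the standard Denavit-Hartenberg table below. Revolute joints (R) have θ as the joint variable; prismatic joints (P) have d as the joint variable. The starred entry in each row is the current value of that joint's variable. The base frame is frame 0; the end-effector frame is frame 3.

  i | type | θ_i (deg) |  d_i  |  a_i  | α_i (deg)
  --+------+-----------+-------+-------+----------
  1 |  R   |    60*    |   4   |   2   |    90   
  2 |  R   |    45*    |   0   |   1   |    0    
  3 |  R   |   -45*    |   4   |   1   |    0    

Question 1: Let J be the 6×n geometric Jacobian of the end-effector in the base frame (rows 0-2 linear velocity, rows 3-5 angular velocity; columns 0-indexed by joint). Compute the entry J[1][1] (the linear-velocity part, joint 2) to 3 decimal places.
axis z_1 = (0.8660,-0.5000,0.0000); lever o_n−o_1 = (4.3177,-0.5216,0.7071)
cross product → J_v[:, 1] = (-0.3536,-0.6124,1.7071)
J_ω[:, 1] = z_1
entry J[1][1] = -0.6124

-0.612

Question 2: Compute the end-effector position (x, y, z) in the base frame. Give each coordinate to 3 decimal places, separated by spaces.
after link 1: o_1 = (1.0000, 1.7321, 4.0000)
after link 2: o_2 = (1.3536, 2.3444, 4.7071)
after link 3: o_3 = (5.3177, 1.2104, 4.7071)

5.318 1.210 4.707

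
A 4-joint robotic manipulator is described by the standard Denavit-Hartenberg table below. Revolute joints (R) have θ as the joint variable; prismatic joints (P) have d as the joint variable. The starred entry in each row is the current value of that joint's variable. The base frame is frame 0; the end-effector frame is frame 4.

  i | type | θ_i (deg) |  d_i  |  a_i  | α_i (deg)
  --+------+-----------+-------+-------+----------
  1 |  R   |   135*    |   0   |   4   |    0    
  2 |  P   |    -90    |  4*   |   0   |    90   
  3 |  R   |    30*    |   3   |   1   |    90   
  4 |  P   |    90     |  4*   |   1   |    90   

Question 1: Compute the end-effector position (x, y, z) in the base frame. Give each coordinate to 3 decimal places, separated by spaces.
2.027 2.027 1.036

after link 1: o_1 = (-2.8284, 2.8284, 0.0000)
after link 2: o_2 = (-2.8284, 2.8284, 4.0000)
after link 3: o_3 = (-0.0947, 1.3195, 4.5000)
after link 4: o_4 = (2.0266, 2.0266, 1.0359)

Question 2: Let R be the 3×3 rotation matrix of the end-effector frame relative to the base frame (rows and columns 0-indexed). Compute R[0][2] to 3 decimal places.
End-effector z-axis (col 2 of R) = (0.6124,0.6124,0.5000)
R[0][2] = 0.6124

0.612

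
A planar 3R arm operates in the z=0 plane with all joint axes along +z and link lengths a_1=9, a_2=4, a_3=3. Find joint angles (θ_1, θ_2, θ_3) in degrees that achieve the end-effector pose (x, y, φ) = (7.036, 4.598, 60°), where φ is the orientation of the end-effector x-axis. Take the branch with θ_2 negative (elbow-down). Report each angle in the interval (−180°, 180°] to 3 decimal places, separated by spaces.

wrist centre = target − a_3·(cos φ, sin φ) = (5.5360, 1.9999)
cos θ_2 = (34.6470−9²−4²)/(2·9·4) = -0.8660; θ_2 = -149.9987° (elbow-down)
β = atan2(1.9999,5.5360) = 19.8627°; ψ = atan2(-2.0001,5.5359) = -19.8643°
θ_1 = β − ψ = 39.7269°
θ_3 = φ − θ_1 − θ_2 = 170.2718° (wrapped to (-180°,180°])

39.727 -149.999 170.272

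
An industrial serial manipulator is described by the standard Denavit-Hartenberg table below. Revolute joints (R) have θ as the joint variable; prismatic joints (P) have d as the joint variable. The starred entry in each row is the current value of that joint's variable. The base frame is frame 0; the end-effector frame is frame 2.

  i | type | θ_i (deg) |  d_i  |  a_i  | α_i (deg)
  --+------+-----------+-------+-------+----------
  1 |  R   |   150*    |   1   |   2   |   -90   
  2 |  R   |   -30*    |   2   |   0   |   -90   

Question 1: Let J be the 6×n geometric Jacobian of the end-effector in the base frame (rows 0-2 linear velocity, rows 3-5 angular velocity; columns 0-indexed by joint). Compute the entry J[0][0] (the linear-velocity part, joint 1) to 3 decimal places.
0.732

axis z_0 = ẑ; lever o_n−o_0 = (-2.7321,-0.7321,1.0000)
cross product → J_v[:, 0] = (0.7321,-2.7321,0.0000)
J_ω[:, 0] = z_0
entry J[0][0] = 0.7321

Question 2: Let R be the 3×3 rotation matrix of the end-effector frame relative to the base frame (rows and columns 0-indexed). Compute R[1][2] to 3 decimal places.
0.250

End-effector z-axis (col 2 of R) = (-0.4330,0.2500,-0.8660)
R[1][2] = 0.2500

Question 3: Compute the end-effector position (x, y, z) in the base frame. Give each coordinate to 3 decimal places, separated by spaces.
-2.732 -0.732 1.000

after link 1: o_1 = (-1.7321, 1.0000, 1.0000)
after link 2: o_2 = (-2.7321, -0.7321, 1.0000)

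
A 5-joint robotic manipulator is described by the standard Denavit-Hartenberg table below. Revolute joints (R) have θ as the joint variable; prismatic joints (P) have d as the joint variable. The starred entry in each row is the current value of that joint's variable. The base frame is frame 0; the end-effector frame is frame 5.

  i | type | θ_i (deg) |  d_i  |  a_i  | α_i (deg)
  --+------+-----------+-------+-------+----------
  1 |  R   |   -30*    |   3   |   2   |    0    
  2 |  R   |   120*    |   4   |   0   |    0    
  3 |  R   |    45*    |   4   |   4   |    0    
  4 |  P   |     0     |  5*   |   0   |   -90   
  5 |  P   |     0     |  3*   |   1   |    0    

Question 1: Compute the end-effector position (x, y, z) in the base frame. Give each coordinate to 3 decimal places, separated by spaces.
after link 1: o_1 = (1.7321, -1.0000, 3.0000)
after link 2: o_2 = (1.7321, -1.0000, 7.0000)
after link 3: o_3 = (-1.0964, 1.8284, 11.0000)
after link 4: o_4 = (-1.0964, 1.8284, 16.0000)
after link 5: o_5 = (-3.9248, 0.4142, 16.0000)

-3.925 0.414 16.000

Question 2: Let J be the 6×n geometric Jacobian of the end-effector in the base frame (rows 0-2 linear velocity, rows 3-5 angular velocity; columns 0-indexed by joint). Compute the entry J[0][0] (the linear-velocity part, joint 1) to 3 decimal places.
axis z_0 = ẑ; lever o_n−o_0 = (-3.9248,0.4142,16.0000)
cross product → J_v[:, 0] = (-0.4142,-3.9248,0.0000)
J_ω[:, 0] = z_0
entry J[0][0] = -0.4142

-0.414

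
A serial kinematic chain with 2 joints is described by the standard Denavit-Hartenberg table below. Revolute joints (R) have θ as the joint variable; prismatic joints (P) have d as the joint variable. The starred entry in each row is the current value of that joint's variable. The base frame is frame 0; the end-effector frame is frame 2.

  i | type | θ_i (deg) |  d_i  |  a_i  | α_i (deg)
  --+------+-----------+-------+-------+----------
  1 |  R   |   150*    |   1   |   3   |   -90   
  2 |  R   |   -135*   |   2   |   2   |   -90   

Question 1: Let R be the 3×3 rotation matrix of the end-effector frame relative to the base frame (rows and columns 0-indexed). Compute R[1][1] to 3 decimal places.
0.866

End-effector y-axis (col 1 of R) = (0.5000,0.8660,-0.0000)
R[1][1] = 0.8660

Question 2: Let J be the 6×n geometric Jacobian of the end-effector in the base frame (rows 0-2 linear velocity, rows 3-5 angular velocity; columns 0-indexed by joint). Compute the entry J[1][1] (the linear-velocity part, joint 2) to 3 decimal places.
0.707

axis z_1 = (-0.5000,-0.8660,0.0000); lever o_n−o_1 = (0.2247,-2.4392,1.4142)
cross product → J_v[:, 1] = (-1.2247,0.7071,1.4142)
J_ω[:, 1] = z_1
entry J[1][1] = 0.7071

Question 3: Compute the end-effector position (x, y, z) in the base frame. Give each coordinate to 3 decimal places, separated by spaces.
after link 1: o_1 = (-2.5981, 1.5000, 1.0000)
after link 2: o_2 = (-2.3733, -0.9392, 2.4142)

-2.373 -0.939 2.414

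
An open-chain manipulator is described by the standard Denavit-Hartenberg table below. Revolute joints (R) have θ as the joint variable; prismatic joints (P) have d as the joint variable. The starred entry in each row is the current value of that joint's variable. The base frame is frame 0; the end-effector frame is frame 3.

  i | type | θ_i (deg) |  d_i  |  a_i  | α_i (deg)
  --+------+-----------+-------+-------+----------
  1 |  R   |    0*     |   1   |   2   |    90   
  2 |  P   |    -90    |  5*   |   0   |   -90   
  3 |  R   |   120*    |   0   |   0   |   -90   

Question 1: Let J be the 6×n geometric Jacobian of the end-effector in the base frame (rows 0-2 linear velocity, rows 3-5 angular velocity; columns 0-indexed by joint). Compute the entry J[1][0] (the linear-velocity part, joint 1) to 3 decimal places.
2.000

axis z_0 = ẑ; lever o_n−o_0 = (2.0000,-5.0000,1.0000)
cross product → J_v[:, 0] = (5.0000,2.0000,-0.0000)
J_ω[:, 0] = z_0
entry J[1][0] = 2.0000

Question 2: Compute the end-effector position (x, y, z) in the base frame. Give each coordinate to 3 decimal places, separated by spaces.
2.000 -5.000 1.000

after link 1: o_1 = (2.0000, 0.0000, 1.0000)
after link 2: o_2 = (2.0000, -5.0000, 1.0000)
after link 3: o_3 = (2.0000, -5.0000, 1.0000)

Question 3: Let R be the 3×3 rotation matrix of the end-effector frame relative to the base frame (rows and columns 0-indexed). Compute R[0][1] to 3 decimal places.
End-effector y-axis (col 1 of R) = (-1.0000,0.0000,-0.0000)
R[0][1] = -1.0000

-1.000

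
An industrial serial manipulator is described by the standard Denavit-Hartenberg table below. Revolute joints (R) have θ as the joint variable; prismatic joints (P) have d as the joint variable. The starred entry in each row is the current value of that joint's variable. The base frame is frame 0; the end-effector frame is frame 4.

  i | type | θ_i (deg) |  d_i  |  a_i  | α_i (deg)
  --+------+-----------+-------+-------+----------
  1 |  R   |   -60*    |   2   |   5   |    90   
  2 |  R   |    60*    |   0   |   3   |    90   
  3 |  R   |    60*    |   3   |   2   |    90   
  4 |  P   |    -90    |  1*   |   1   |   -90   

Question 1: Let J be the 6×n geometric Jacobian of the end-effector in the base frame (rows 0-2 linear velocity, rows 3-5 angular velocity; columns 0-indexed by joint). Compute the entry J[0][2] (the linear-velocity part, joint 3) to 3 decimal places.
axis z_2 = (0.4330,-0.7500,-0.5000); lever o_n−o_2 = (0.2655,-2.9240,0.6160)
cross product → J_v[:, 2] = (-1.9240,-0.3995,-1.0670)
J_ω[:, 2] = z_2
entry J[0][2] = -1.9240

-1.924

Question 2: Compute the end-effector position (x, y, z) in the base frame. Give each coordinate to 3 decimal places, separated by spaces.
after link 1: o_1 = (2.5000, -4.3301, 2.0000)
after link 2: o_2 = (3.2500, -5.6292, 4.5981)
after link 3: o_3 = (3.2990, -9.1782, 3.9641)
after link 4: o_4 = (3.5155, -8.5532, 5.2141)

3.516 -8.553 5.214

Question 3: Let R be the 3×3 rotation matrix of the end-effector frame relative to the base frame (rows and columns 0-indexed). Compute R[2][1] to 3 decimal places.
End-effector y-axis (col 1 of R) = (-0.6495,0.1250,-0.7500)
R[2][1] = -0.7500

-0.750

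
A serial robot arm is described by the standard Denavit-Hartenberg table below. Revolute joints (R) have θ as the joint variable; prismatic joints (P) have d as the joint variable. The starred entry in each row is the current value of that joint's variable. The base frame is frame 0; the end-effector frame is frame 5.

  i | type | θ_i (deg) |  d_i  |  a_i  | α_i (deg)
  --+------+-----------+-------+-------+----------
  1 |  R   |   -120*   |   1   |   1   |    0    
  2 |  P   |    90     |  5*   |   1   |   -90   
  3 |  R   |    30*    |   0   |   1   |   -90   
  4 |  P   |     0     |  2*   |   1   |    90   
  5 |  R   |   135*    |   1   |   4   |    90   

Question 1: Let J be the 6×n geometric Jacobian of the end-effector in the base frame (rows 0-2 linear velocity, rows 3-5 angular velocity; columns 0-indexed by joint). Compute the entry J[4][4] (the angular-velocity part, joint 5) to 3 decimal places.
axis z_4 = (0.5000,0.8660,0.0000); lever o_n−o_4 = (-2.8461,2.7979,-1.0353)
cross product → J_v[:, 4] = (-0.8966,0.5176,3.8637)
J_ω[:, 4] = z_4
entry J[4][4] = 0.8660

0.866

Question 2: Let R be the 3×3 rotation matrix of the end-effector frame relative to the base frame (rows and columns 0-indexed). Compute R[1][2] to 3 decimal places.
-0.129

End-effector z-axis (col 2 of R) = (0.2241,-0.1294,-0.9659)
R[1][2] = -0.1294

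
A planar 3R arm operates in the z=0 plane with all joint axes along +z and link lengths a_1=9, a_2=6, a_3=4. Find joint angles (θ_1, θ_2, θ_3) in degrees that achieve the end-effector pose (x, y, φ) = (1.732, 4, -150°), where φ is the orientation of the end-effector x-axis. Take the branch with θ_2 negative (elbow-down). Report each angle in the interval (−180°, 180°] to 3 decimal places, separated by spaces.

90.000 -120.000 -120.000

wrist centre = target − a_3·(cos φ, sin φ) = (5.1961, 6.0000)
cos θ_2 = (62.9995−9²−6²)/(2·9·6) = -0.5000; θ_2 = -120.0003° (elbow-down)
β = atan2(6.0000,5.1961) = 49.1069°; ψ = atan2(-5.1961,6.0000) = -40.8934°
θ_1 = β − ψ = 90.0003°
θ_3 = φ − θ_1 − θ_2 = -120.0000° (wrapped to (-180°,180°])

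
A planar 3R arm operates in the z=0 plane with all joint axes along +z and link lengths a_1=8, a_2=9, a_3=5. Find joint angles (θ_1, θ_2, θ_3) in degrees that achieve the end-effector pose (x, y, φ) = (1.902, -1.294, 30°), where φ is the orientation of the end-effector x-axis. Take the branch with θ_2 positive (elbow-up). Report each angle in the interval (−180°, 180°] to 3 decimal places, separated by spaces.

wrist centre = target − a_3·(cos φ, sin φ) = (-2.4281, -3.7940)
cos θ_2 = (20.2902−8²−9²)/(2·8·9) = -0.8660; θ_2 = 150.0017° (elbow-up)
β = atan2(-3.7940,-2.4281) = -122.6189°; ψ = atan2(4.4998,0.2056) = 87.3834°
θ_1 = β − ψ = -210.0023°
θ_3 = φ − θ_1 − θ_2 = 90.0006° (wrapped to (-180°,180°])

149.998 150.002 90.001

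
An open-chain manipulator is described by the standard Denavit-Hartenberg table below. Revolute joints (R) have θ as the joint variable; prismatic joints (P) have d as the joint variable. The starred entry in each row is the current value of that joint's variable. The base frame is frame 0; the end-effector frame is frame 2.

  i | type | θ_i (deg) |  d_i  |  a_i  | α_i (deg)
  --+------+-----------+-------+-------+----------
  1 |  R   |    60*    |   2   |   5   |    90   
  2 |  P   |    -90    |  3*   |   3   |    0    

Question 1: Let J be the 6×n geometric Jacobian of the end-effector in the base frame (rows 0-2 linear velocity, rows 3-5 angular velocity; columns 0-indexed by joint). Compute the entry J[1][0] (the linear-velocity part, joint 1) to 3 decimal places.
axis z_0 = ẑ; lever o_n−o_0 = (5.0981,2.8301,-1.0000)
cross product → J_v[:, 0] = (-2.8301,5.0981,0.0000)
J_ω[:, 0] = z_0
entry J[1][0] = 5.0981

5.098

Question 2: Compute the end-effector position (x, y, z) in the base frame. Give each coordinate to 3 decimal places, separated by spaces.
after link 1: o_1 = (2.5000, 4.3301, 2.0000)
after link 2: o_2 = (5.0981, 2.8301, -1.0000)

5.098 2.830 -1.000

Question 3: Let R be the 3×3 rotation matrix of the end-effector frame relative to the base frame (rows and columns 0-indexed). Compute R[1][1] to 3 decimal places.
End-effector y-axis (col 1 of R) = (0.5000,0.8660,0.0000)
R[1][1] = 0.8660

0.866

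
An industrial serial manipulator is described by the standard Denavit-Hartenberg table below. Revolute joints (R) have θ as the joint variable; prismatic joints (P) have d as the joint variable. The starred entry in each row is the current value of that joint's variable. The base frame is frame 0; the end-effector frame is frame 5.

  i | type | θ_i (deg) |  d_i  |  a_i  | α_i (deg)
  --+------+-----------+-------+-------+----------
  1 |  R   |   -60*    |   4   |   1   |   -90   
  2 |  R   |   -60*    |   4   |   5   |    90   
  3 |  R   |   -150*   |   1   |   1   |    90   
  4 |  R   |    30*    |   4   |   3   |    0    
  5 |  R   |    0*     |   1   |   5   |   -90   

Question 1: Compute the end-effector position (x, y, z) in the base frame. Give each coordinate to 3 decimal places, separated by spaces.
after link 1: o_1 = (0.5000, -0.8660, 4.0000)
after link 2: o_2 = (5.2141, -1.0311, 8.3301)
after link 3: o_3 = (4.1316, -0.1561, 8.0801)
after link 4: o_4 = (4.2946, 3.8917, 5.1495)
after link 5: o_5 = (1.0245, 6.9575, 2.7189)

1.025 6.958 2.719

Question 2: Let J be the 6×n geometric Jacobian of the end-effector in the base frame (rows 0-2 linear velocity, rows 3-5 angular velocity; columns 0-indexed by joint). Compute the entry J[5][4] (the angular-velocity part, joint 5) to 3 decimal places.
axis z_4 = (0.6250,0.6495,-0.4330); lever o_n−o_4 = (-3.2700,3.0658,-2.4306)
cross product → J_v[:, 4] = (-0.2512,2.9351,4.0401)
J_ω[:, 4] = z_4
entry J[5][4] = -0.4330

-0.433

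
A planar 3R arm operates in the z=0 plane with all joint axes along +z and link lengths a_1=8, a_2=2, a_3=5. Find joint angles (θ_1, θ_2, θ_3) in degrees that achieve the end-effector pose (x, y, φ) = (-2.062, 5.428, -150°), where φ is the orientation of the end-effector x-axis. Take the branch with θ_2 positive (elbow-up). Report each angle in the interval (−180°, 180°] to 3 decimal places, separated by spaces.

59.998 90.004 59.998

wrist centre = target − a_3·(cos φ, sin φ) = (2.2681, 7.9280)
cos θ_2 = (67.9976−8²−2²)/(2·8·2) = -0.0001; θ_2 = 90.0043° (elbow-up)
β = atan2(7.9280,2.2681) = 74.0347°; ψ = atan2(2.0000,7.9998) = 14.0365°
θ_1 = β − ψ = 59.9982°
θ_3 = φ − θ_1 − θ_2 = 59.9975° (wrapped to (-180°,180°])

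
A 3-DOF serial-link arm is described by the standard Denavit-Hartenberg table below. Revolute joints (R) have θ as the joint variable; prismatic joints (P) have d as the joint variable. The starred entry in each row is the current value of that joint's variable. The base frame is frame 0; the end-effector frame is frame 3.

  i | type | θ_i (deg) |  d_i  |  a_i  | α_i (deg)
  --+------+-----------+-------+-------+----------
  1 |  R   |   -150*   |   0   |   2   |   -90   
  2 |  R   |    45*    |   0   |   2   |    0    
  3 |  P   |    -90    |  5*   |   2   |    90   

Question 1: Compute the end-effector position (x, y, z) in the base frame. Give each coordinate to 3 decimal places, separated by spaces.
after link 1: o_1 = (-1.7321, -1.0000, 0.0000)
after link 2: o_2 = (-2.9568, -1.7071, -1.4142)
after link 3: o_3 = (-1.6815, -6.7443, 0.0000)

-1.682 -6.744 0.000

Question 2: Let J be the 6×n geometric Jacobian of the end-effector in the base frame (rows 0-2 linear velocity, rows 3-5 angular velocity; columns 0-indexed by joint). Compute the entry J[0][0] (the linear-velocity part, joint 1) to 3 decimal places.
6.744

axis z_0 = ẑ; lever o_n−o_0 = (-1.6815,-6.7443,0.0000)
cross product → J_v[:, 0] = (6.7443,-1.6815,0.0000)
J_ω[:, 0] = z_0
entry J[0][0] = 6.7443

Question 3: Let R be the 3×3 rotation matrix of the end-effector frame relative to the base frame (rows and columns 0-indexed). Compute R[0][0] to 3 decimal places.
-0.612

End-effector x-axis (col 0 of R) = (-0.6124,-0.3536,0.7071)
R[0][0] = -0.6124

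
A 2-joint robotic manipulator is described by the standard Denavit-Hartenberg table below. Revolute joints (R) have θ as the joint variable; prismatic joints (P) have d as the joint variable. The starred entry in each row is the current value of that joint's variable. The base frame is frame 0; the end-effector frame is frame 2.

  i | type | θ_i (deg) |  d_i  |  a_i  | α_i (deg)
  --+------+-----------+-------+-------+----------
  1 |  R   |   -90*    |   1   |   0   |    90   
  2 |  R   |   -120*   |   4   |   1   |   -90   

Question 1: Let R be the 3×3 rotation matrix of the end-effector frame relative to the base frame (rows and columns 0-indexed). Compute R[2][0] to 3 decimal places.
-0.866

End-effector x-axis (col 0 of R) = (-0.0000,0.5000,-0.8660)
R[2][0] = -0.8660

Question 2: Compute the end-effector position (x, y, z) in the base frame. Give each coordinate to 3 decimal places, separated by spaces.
after link 1: o_1 = (0.0000, 0.0000, 1.0000)
after link 2: o_2 = (-4.0000, 0.5000, 0.1340)

-4.000 0.500 0.134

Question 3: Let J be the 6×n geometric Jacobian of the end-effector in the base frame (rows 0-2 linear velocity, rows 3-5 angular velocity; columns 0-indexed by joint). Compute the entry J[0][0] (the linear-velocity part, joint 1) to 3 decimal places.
-0.500

axis z_0 = ẑ; lever o_n−o_0 = (-4.0000,0.5000,0.1340)
cross product → J_v[:, 0] = (-0.5000,-4.0000,0.0000)
J_ω[:, 0] = z_0
entry J[0][0] = -0.5000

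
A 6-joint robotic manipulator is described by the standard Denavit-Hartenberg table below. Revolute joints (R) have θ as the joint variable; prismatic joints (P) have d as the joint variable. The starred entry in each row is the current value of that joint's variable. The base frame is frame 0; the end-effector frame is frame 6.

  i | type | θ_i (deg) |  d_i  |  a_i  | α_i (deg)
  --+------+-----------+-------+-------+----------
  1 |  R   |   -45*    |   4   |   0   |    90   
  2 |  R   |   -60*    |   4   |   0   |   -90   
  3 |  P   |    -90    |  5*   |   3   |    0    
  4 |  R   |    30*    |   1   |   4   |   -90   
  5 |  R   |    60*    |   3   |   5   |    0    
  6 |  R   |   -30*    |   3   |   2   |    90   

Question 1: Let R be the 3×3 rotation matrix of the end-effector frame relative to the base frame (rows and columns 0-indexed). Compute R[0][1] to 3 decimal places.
0.660

End-effector y-axis (col 1 of R) = (0.6597,0.0474,-0.7500)
R[0][1] = 0.6597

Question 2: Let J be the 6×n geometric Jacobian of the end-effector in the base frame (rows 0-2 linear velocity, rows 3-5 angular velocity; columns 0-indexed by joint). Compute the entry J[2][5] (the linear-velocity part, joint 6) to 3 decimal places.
-0.433

axis z_5 = (0.6597,0.0474,-0.7500); lever o_n−o_5 = (0.6124,-0.6124,-3.5000)
cross product → J_v[:, 5] = (-0.6251,1.8498,-0.4330)
J_ω[:, 5] = z_5
entry J[2][5] = -0.4330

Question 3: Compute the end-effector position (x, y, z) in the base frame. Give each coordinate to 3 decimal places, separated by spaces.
after link 1: o_1 = (0.0000, 0.0000, 4.0000)
after link 2: o_2 = (-2.8284, -2.8284, 4.0000)
after link 3: o_3 = (-1.8879, -8.0116, 6.5000)
after link 4: o_4 = (-3.0179, -11.7806, 5.2679)
after link 5: o_5 = (-4.7793, -10.9597, -0.2296)
after link 6: o_6 = (-4.1669, -11.5721, -3.7296)

-4.167 -11.572 -3.730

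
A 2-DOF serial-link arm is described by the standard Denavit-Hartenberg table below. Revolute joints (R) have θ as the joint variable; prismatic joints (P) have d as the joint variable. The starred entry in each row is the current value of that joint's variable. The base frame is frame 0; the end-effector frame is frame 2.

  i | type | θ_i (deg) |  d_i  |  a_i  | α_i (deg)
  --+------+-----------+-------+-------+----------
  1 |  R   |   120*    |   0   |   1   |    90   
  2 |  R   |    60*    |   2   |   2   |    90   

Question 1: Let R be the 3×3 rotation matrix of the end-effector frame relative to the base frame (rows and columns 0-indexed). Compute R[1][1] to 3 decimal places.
0.500

End-effector y-axis (col 1 of R) = (0.8660,0.5000,0.0000)
R[1][1] = 0.5000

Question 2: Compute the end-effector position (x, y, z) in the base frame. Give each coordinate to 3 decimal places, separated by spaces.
after link 1: o_1 = (-0.5000, 0.8660, 0.0000)
after link 2: o_2 = (0.7321, 2.7321, 1.7321)

0.732 2.732 1.732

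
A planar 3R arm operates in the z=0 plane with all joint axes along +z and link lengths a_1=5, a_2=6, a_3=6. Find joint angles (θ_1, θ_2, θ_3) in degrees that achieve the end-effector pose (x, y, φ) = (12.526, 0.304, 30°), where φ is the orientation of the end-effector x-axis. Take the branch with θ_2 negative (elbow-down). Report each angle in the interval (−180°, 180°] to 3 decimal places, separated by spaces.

wrist centre = target − a_3·(cos φ, sin φ) = (7.3298, -2.6960)
cos θ_2 = (60.9951−5²−6²)/(2·5·6) = -0.0001; θ_2 = -90.0047° (elbow-down)
β = atan2(-2.6960,7.3298) = -20.1941°; ψ = atan2(-6.0000,4.9995) = -50.1972°
θ_1 = β − ψ = 30.0031°
θ_3 = φ − θ_1 − θ_2 = 90.0016° (wrapped to (-180°,180°])

30.003 -90.005 90.002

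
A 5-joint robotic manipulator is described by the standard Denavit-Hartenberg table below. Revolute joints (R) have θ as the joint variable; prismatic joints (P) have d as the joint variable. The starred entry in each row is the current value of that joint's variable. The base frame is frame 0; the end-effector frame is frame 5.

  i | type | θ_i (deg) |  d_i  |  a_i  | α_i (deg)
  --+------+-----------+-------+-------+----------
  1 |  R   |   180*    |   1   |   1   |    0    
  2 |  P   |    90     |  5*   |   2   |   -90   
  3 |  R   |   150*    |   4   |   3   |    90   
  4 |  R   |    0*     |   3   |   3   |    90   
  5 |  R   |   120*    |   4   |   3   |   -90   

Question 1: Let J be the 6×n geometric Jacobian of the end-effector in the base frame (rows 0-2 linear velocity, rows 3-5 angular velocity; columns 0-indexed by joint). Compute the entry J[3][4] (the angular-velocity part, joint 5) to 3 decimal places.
axis z_4 = (-1.0000,0.0000,-0.0000); lever o_n−o_4 = (-4.0000,-2.5981,-1.5000)
cross product → J_v[:, 4] = (-0.0000,-1.5000,2.5981)
J_ω[:, 4] = z_4
entry J[3][4] = -1.0000

-1.000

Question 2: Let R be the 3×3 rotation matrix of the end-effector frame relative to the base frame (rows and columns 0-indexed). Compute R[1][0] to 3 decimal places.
-0.866

End-effector x-axis (col 0 of R) = (-0.0000,-0.8660,-0.5000)
R[1][0] = -0.8660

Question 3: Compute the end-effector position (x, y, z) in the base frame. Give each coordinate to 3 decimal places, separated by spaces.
after link 1: o_1 = (-1.0000, 0.0000, 1.0000)
after link 2: o_2 = (-1.0000, -2.0000, 6.0000)
after link 3: o_3 = (3.0000, 0.5981, 4.5000)
after link 4: o_4 = (3.0000, 1.6962, 0.4019)
after link 5: o_5 = (-1.0000, -0.9019, -1.0981)

-1.000 -0.902 -1.098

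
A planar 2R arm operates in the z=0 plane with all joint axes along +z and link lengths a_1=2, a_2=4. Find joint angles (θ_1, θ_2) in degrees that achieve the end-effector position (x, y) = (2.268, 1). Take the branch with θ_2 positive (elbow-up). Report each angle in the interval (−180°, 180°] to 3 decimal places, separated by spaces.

cos θ_2 = (6.1438−2²−4²)/(2·2·4) = -0.8660; θ_2 = 149.9983° (elbow-up)
β = atan2(1.0000,2.2680) = 23.7935°; ψ = atan2(2.0001,-1.4640) = 126.2036°
θ_1 = β − ψ = -102.4101°

-102.410 149.998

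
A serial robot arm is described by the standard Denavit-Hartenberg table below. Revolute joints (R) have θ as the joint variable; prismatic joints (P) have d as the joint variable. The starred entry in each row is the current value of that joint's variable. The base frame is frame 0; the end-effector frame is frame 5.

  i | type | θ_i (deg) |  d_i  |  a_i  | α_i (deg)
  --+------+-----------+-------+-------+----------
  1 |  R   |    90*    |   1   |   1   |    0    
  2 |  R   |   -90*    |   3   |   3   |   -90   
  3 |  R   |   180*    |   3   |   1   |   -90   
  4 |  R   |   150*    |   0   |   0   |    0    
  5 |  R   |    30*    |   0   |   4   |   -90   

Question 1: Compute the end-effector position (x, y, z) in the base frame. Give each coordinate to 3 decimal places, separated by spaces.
after link 1: o_1 = (0.0000, 1.0000, 1.0000)
after link 2: o_2 = (3.0000, 1.0000, 4.0000)
after link 3: o_3 = (2.0000, 4.0000, 4.0000)
after link 4: o_4 = (2.0000, 4.0000, 4.0000)
after link 5: o_5 = (6.0000, 4.0000, 4.0000)

6.000 4.000 4.000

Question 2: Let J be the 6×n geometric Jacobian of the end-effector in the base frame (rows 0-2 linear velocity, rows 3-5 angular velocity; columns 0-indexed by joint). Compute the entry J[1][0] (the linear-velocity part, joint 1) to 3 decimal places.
axis z_0 = ẑ; lever o_n−o_0 = (6.0000,4.0000,4.0000)
cross product → J_v[:, 0] = (-4.0000,6.0000,0.0000)
J_ω[:, 0] = z_0
entry J[1][0] = 6.0000

6.000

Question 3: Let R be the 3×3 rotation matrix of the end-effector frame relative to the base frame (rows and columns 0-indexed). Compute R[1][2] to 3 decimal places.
End-effector z-axis (col 2 of R) = (-0.0000,1.0000,0.0000)
R[1][2] = 1.0000

1.000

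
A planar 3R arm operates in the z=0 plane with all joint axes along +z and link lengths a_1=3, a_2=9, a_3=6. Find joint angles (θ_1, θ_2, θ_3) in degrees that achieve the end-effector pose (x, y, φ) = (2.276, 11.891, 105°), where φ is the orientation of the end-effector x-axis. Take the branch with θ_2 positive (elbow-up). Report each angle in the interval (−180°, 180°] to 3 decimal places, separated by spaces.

-59.998 135.002 29.996

wrist centre = target − a_3·(cos φ, sin φ) = (3.8289, 6.0954)
cos θ_2 = (51.8150−3²−9²)/(2·3·9) = -0.7071; θ_2 = 135.0018° (elbow-up)
β = atan2(6.0954,3.8289) = 57.8646°; ψ = atan2(6.3638,-3.3642) = 117.8629°
θ_1 = β − ψ = -59.9983°
θ_3 = φ − θ_1 − θ_2 = 29.9965° (wrapped to (-180°,180°])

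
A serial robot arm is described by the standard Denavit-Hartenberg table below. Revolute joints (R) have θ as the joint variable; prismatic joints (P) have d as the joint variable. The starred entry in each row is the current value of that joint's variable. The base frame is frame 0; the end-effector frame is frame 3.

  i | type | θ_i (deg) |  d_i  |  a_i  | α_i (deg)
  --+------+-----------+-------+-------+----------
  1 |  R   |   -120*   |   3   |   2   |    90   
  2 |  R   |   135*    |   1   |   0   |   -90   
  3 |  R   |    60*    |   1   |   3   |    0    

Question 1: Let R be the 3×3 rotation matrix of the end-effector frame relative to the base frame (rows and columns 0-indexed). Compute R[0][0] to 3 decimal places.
0.927

End-effector x-axis (col 0 of R) = (0.9268,-0.1268,0.3536)
R[0][0] = 0.9268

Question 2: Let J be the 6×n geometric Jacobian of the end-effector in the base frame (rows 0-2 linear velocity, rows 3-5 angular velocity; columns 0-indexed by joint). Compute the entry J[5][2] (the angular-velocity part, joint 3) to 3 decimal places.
axis z_2 = (0.3536,0.6124,-0.7071); lever o_n−o_2 = (3.1339,0.2319,0.3536)
cross product → J_v[:, 2] = (0.3805,-2.3410,-1.8371)
J_ω[:, 2] = z_2
entry J[5][2] = -0.7071

-0.707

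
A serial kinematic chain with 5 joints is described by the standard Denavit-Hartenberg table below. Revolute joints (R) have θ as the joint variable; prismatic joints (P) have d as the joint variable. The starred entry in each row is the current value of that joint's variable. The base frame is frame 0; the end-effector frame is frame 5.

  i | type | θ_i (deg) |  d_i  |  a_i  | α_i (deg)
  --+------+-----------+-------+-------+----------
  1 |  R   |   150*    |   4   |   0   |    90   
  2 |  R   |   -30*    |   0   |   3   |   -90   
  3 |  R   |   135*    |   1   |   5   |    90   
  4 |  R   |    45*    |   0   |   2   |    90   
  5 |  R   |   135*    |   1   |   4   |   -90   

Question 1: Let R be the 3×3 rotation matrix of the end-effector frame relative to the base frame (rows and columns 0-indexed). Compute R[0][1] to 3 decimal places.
End-effector y-axis (col 1 of R) = (-0.4312,0.8263,0.3624)
R[0][1] = -0.4312

-0.431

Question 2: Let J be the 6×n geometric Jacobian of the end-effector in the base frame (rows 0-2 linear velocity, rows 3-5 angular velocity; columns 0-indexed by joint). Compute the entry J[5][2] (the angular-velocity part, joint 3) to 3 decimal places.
axis z_2 = (-0.4330,0.2500,0.8660); lever o_n−o_2 = (-1.4678,-5.6435,0.5570)
cross product → J_v[:, 2] = (5.0267,-1.0300,2.8107)
J_ω[:, 2] = z_2
entry J[5][2] = 0.8660

0.866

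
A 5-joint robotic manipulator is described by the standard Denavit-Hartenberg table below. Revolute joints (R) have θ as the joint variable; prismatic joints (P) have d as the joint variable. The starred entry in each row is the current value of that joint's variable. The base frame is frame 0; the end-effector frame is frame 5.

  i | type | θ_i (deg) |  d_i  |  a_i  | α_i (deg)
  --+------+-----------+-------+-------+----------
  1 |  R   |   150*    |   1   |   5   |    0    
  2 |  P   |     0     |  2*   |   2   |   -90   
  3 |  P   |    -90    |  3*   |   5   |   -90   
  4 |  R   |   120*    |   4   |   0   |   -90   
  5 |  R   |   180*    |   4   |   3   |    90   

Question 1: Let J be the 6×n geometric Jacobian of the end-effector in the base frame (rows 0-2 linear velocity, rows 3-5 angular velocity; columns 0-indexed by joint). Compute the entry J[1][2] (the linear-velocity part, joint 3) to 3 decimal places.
-0.866

prismatic axis z_2 = (-0.5000,-0.8660,0.0000)
J_v[:, 2] = z_2; J_ω[:, 2] = (0,0,0)
entry J[1][2] = -0.8660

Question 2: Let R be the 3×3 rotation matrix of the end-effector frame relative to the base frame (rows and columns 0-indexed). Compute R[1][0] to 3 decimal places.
-0.750

End-effector x-axis (col 0 of R) = (-0.4330,-0.7500,0.5000)
R[1][0] = -0.7500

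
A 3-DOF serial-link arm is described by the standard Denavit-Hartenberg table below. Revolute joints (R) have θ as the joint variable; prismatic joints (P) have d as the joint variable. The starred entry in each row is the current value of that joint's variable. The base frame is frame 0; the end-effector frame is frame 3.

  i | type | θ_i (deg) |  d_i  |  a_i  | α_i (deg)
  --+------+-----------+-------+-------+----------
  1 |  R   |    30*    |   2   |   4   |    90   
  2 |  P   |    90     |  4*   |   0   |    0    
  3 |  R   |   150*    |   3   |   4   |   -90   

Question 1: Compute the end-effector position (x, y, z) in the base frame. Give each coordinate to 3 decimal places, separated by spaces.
5.232 -5.062 -1.464

after link 1: o_1 = (3.4641, 2.0000, 2.0000)
after link 2: o_2 = (5.4641, -1.4641, 2.0000)
after link 3: o_3 = (5.2321, -5.0622, -1.4641)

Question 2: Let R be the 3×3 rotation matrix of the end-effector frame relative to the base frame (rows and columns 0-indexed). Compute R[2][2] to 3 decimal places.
-0.500

End-effector z-axis (col 2 of R) = (0.7500,0.4330,-0.5000)
R[2][2] = -0.5000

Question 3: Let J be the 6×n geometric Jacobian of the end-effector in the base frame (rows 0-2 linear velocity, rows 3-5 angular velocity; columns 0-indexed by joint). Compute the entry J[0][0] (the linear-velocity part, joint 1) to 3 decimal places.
axis z_0 = ẑ; lever o_n−o_0 = (5.2321,-5.0622,-1.4641)
cross product → J_v[:, 0] = (5.0622,5.2321,-0.0000)
J_ω[:, 0] = z_0
entry J[0][0] = 5.0622

5.062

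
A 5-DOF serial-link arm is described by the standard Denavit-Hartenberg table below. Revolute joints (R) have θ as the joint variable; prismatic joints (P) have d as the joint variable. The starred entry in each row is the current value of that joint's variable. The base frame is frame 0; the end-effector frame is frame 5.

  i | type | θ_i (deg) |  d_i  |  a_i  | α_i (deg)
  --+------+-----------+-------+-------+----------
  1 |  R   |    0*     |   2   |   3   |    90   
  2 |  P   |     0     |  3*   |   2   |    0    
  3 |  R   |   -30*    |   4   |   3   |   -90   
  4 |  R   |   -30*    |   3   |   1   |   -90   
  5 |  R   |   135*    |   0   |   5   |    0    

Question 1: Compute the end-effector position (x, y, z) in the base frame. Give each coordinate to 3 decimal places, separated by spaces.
after link 1: o_1 = (3.0000, 0.0000, 2.0000)
after link 2: o_2 = (5.0000, -3.0000, 2.0000)
after link 3: o_3 = (7.5981, -7.0000, 0.5000)
after link 4: o_4 = (9.8481, -7.5000, 2.6651)
after link 5: o_5 = (5.4287, -5.7322, 1.1341)

5.429 -5.732 1.134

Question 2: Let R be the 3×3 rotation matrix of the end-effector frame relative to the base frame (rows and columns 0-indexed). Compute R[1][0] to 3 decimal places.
End-effector x-axis (col 0 of R) = (-0.8839,0.3536,-0.3062)
R[1][0] = 0.3536

0.354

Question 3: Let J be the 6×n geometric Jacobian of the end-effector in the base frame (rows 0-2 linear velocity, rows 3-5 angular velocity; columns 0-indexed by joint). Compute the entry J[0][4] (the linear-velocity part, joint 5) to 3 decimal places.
-0.884

axis z_4 = (0.4330,0.8660,-0.2500); lever o_n−o_4 = (-4.4194,1.7678,-1.5309)
cross product → J_v[:, 4] = (-0.8839,1.7678,4.5928)
J_ω[:, 4] = z_4
entry J[0][4] = -0.8839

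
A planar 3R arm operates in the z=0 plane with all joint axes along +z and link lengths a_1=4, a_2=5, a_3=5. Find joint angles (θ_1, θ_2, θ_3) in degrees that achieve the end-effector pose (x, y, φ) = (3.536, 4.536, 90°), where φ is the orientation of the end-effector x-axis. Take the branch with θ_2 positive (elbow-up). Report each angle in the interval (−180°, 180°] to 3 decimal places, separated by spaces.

wrist centre = target − a_3·(cos φ, sin φ) = (3.5360, -0.4640)
cos θ_2 = (12.7186−4²−5²)/(2·4·5) = -0.7070; θ_2 = 134.9942° (elbow-up)
β = atan2(-0.4640,3.5360) = -7.4757°; ψ = atan2(3.5359,0.4648) = 82.5109°
θ_1 = β − ψ = -89.9866°
θ_3 = φ − θ_1 − θ_2 = 44.9924° (wrapped to (-180°,180°])

-89.987 134.994 44.992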